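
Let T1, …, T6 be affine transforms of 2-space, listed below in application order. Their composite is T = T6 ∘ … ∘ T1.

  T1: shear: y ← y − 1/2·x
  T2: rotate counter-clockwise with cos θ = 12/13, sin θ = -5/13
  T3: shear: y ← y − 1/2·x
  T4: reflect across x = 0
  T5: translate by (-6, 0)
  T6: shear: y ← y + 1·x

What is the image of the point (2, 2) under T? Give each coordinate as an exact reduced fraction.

T(p) = (-107/13, -239/26)

T1 shear: y ← y − 1/2·x: (2, 2) → (2, 1)
T2 rotate counter-clockwise with cos θ = 12/13, sin θ = -5/13: (2, 1) → (29/13, 2/13)
T3 shear: y ← y − 1/2·x: (29/13, 2/13) → (29/13, -25/26)
T4 reflect across x = 0: (29/13, -25/26) → (-29/13, -25/26)
T5 translate by (-6, 0): (-29/13, -25/26) → (-107/13, -25/26)
T6 shear: y ← y + 1·x: (-107/13, -25/26) → (-107/13, -239/26)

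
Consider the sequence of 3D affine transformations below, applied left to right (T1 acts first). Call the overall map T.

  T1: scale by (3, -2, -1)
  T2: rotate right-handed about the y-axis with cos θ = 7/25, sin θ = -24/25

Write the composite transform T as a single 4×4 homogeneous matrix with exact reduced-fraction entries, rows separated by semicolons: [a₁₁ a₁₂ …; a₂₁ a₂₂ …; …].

T = [21/25 0 24/25 0; 0 -2 0 0; 72/25 0 -7/25 0; 0 0 0 1]

T1 = [3 0 0 0; 0 -2 0 0; 0 0 -1 0; 0 0 0 1]
T2·T1 = [21/25 0 24/25 0; 0 -2 0 0; 72/25 0 -7/25 0; 0 0 0 1]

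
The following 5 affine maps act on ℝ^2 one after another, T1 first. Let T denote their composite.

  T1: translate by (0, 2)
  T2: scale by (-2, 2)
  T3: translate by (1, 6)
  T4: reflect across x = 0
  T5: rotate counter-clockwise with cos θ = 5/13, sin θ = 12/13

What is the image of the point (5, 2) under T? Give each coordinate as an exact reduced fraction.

T(p) = (-123/13, 178/13)

T1 translate by (0, 2): (5, 2) → (5, 4)
T2 scale by (-2, 2): (5, 4) → (-10, 8)
T3 translate by (1, 6): (-10, 8) → (-9, 14)
T4 reflect across x = 0: (-9, 14) → (9, 14)
T5 rotate counter-clockwise with cos θ = 5/13, sin θ = 12/13: (9, 14) → (-123/13, 178/13)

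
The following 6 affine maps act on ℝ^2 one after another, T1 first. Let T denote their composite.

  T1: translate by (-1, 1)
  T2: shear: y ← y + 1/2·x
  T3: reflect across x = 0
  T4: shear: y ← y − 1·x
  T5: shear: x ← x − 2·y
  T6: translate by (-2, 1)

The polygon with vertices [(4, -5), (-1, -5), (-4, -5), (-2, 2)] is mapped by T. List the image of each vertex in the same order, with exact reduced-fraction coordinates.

T1 translate by (-1, 1): (4, -5) → (3, -4); (-1, -5) → (-2, -4); (-4, -5) → (-5, -4); (-2, 2) → (-3, 3)
T2 shear: y ← y + 1/2·x: (3, -4) → (3, -5/2); (-2, -4) → (-2, -5); (-5, -4) → (-5, -13/2); (-3, 3) → (-3, 3/2)
T3 reflect across x = 0: (3, -5/2) → (-3, -5/2); (-2, -5) → (2, -5); (-5, -13/2) → (5, -13/2); (-3, 3/2) → (3, 3/2)
T4 shear: y ← y − 1·x: (-3, -5/2) → (-3, 1/2); (2, -5) → (2, -7); (5, -13/2) → (5, -23/2); (3, 3/2) → (3, -3/2)
T5 shear: x ← x − 2·y: (-3, 1/2) → (-4, 1/2); (2, -7) → (16, -7); (5, -23/2) → (28, -23/2); (3, -3/2) → (6, -3/2)
T6 translate by (-2, 1): (-4, 1/2) → (-6, 3/2); (16, -7) → (14, -6); (28, -23/2) → (26, -21/2); (6, -3/2) → (4, -1/2)

image vertices: (-6, 3/2), (14, -6), (26, -21/2), (4, -1/2)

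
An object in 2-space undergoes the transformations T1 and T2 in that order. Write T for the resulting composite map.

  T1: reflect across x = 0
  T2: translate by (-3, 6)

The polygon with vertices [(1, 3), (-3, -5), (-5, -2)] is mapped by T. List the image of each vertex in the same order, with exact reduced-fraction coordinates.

image vertices: (-4, 9), (0, 1), (2, 4)

T1 reflect across x = 0: (1, 3) → (-1, 3); (-3, -5) → (3, -5); (-5, -2) → (5, -2)
T2 translate by (-3, 6): (-1, 3) → (-4, 9); (3, -5) → (0, 1); (5, -2) → (2, 4)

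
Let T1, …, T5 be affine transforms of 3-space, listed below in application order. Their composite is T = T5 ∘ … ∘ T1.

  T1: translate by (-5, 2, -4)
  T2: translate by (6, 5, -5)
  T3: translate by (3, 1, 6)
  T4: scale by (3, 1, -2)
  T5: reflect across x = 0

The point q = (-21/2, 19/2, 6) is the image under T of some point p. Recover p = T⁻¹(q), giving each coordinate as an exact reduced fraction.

T1 = [1 0 0 -5; 0 1 0 2; 0 0 1 -4; 0 0 0 1]
T2·T1 = [1 0 0 1; 0 1 0 7; 0 0 1 -9; 0 0 0 1]
T3·…·T1 = [1 0 0 4; 0 1 0 8; 0 0 1 -3; 0 0 0 1]
T4·…·T1 = [3 0 0 12; 0 1 0 8; 0 0 -2 6; 0 0 0 1]
T5·…·T1 = [-3 0 0 -12; 0 1 0 8; 0 0 -2 6; 0 0 0 1]
det M = 6; M⁻¹ = [-1/3 0 0 -4; 0 1 0 -8; 0 0 -1/2 3; 0 0 0 1]
M⁻¹ · (-21/2, 19/2, 6)ᵀ = (-1/2, 3/2, 0)ᵀ

p = (-1/2, 3/2, 0)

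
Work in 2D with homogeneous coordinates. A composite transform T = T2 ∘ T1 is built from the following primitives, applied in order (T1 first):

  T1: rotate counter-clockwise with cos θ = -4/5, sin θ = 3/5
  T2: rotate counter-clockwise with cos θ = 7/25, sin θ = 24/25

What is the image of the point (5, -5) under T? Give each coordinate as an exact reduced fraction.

T1 rotate counter-clockwise with cos θ = -4/5, sin θ = 3/5: (5, -5) → (-1, 7)
T2 rotate counter-clockwise with cos θ = 7/25, sin θ = 24/25: (-1, 7) → (-7, 1)

T(p) = (-7, 1)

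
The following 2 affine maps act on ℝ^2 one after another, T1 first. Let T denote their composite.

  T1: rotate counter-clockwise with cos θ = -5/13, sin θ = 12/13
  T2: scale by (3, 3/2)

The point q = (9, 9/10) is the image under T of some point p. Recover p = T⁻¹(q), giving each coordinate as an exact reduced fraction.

T1 = [-5/13 -12/13 0; 12/13 -5/13 0; 0 0 1]
T2·T1 = [-15/13 -36/13 0; 18/13 -15/26 0; 0 0 1]
det M = 9/2; M⁻¹ = [-5/39 8/13 0; -4/13 -10/39 0; 0 0 1]
M⁻¹ · (9, 9/10)ᵀ = (-3/5, -3)ᵀ

p = (-3/5, -3)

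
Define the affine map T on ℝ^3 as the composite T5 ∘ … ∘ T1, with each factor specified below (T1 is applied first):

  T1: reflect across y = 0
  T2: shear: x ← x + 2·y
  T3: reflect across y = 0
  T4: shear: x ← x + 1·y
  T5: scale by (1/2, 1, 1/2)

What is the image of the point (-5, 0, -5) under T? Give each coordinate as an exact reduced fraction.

T1 reflect across y = 0: (-5, 0, -5) → (-5, 0, -5)
T2 shear: x ← x + 2·y: (-5, 0, -5) → (-5, 0, -5)
T3 reflect across y = 0: (-5, 0, -5) → (-5, 0, -5)
T4 shear: x ← x + 1·y: (-5, 0, -5) → (-5, 0, -5)
T5 scale by (1/2, 1, 1/2): (-5, 0, -5) → (-5/2, 0, -5/2)

T(p) = (-5/2, 0, -5/2)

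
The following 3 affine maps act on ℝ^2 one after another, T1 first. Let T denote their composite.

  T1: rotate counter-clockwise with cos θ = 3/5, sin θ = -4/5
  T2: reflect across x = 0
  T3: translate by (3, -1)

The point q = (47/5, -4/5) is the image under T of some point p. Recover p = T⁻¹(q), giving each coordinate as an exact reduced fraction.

T1 = [3/5 4/5 0; -4/5 3/5 0; 0 0 1]
T2·T1 = [-3/5 -4/5 0; -4/5 3/5 0; 0 0 1]
T3·…·T1 = [-3/5 -4/5 3; -4/5 3/5 -1; 0 0 1]
det M = -1; M⁻¹ = [-3/5 -4/5 1; -4/5 3/5 3; 0 0 1]
M⁻¹ · (47/5, -4/5)ᵀ = (-4, -5)ᵀ

p = (-4, -5)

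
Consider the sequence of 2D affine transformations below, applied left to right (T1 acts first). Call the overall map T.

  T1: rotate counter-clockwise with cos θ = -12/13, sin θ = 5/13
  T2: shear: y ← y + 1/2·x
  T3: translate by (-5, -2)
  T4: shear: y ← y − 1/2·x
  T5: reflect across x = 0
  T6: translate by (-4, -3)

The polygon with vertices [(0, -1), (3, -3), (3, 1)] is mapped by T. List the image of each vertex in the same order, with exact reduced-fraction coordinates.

T1 rotate counter-clockwise with cos θ = -12/13, sin θ = 5/13: (0, -1) → (5/13, 12/13); (3, -3) → (-21/13, 51/13); (3, 1) → (-41/13, 3/13)
T2 shear: y ← y + 1/2·x: (5/13, 12/13) → (5/13, 29/26); (-21/13, 51/13) → (-21/13, 81/26); (-41/13, 3/13) → (-41/13, -35/26)
T3 translate by (-5, -2): (5/13, 29/26) → (-60/13, -23/26); (-21/13, 81/26) → (-86/13, 29/26); (-41/13, -35/26) → (-106/13, -87/26)
T4 shear: y ← y − 1/2·x: (-60/13, -23/26) → (-60/13, 37/26); (-86/13, 29/26) → (-86/13, 115/26); (-106/13, -87/26) → (-106/13, 19/26)
T5 reflect across x = 0: (-60/13, 37/26) → (60/13, 37/26); (-86/13, 115/26) → (86/13, 115/26); (-106/13, 19/26) → (106/13, 19/26)
T6 translate by (-4, -3): (60/13, 37/26) → (8/13, -41/26); (86/13, 115/26) → (34/13, 37/26); (106/13, 19/26) → (54/13, -59/26)

image vertices: (8/13, -41/26), (34/13, 37/26), (54/13, -59/26)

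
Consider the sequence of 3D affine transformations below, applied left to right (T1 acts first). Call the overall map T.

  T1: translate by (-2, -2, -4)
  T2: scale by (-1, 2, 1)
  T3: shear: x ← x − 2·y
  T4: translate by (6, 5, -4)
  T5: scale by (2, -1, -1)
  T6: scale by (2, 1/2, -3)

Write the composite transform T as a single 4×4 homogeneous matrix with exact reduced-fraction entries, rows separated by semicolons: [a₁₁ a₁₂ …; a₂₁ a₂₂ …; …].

T = [-4 -16 0 64; 0 -1 0 -1/2; 0 0 3 -24; 0 0 0 1]

T1 = [1 0 0 -2; 0 1 0 -2; 0 0 1 -4; 0 0 0 1]
T2·T1 = [-1 0 0 2; 0 2 0 -4; 0 0 1 -4; 0 0 0 1]
T3·…·T1 = [-1 -4 0 10; 0 2 0 -4; 0 0 1 -4; 0 0 0 1]
T4·…·T1 = [-1 -4 0 16; 0 2 0 1; 0 0 1 -8; 0 0 0 1]
T5·…·T1 = [-2 -8 0 32; 0 -2 0 -1; 0 0 -1 8; 0 0 0 1]
T6·…·T1 = [-4 -16 0 64; 0 -1 0 -1/2; 0 0 3 -24; 0 0 0 1]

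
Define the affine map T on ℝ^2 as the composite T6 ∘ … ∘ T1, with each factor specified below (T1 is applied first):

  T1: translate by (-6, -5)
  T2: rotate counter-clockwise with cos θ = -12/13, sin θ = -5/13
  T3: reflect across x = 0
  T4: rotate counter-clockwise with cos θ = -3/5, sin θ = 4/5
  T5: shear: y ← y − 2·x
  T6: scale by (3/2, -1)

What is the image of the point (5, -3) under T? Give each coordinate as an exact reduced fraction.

T1 translate by (-6, -5): (5, -3) → (-1, -8)
T2 rotate counter-clockwise with cos θ = -12/13, sin θ = -5/13: (-1, -8) → (-28/13, 101/13)
T3 reflect across x = 0: (-28/13, 101/13) → (28/13, 101/13)
T4 rotate counter-clockwise with cos θ = -3/5, sin θ = 4/5: (28/13, 101/13) → (-488/65, -191/65)
T5 shear: y ← y − 2·x: (-488/65, -191/65) → (-488/65, 157/13)
T6 scale by (3/2, -1): (-488/65, 157/13) → (-732/65, -157/13)

T(p) = (-732/65, -157/13)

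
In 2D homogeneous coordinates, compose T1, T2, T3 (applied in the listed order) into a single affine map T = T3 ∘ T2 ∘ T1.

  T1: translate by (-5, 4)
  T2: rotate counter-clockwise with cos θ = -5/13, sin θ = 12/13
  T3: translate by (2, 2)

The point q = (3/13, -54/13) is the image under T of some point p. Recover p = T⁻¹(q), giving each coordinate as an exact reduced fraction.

T1 = [1 0 -5; 0 1 4; 0 0 1]
T2·T1 = [-5/13 -12/13 -23/13; 12/13 -5/13 -80/13; 0 0 1]
T3·…·T1 = [-5/13 -12/13 3/13; 12/13 -5/13 -54/13; 0 0 1]
det M = 1; M⁻¹ = [-5/13 12/13 51/13; -12/13 -5/13 -18/13; 0 0 1]
M⁻¹ · (3/13, -54/13)ᵀ = (0, 0)ᵀ

p = (0, 0)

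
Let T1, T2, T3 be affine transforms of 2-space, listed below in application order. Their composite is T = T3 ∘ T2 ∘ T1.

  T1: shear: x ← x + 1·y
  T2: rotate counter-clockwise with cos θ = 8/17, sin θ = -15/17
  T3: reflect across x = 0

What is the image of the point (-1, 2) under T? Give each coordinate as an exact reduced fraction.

T(p) = (-38/17, 1/17)

T1 shear: x ← x + 1·y: (-1, 2) → (1, 2)
T2 rotate counter-clockwise with cos θ = 8/17, sin θ = -15/17: (1, 2) → (38/17, 1/17)
T3 reflect across x = 0: (38/17, 1/17) → (-38/17, 1/17)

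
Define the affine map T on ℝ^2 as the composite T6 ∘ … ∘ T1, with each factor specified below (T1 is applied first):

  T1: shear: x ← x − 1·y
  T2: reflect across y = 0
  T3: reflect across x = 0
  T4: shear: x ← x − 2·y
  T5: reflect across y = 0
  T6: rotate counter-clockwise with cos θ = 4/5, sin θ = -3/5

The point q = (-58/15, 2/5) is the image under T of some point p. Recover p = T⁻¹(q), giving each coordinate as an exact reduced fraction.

p = (-8/3, -2)

T1 = [1 -1 0; 0 1 0; 0 0 1]
T2·T1 = [1 -1 0; 0 -1 0; 0 0 1]
T3·…·T1 = [-1 1 0; 0 -1 0; 0 0 1]
T4·…·T1 = [-1 3 0; 0 -1 0; 0 0 1]
T5·…·T1 = [-1 3 0; 0 1 0; 0 0 1]
T6·…·T1 = [-4/5 3 0; 3/5 -1 0; 0 0 1]
det M = -1; M⁻¹ = [1 3 0; 3/5 4/5 0; 0 0 1]
M⁻¹ · (-58/15, 2/5)ᵀ = (-8/3, -2)ᵀ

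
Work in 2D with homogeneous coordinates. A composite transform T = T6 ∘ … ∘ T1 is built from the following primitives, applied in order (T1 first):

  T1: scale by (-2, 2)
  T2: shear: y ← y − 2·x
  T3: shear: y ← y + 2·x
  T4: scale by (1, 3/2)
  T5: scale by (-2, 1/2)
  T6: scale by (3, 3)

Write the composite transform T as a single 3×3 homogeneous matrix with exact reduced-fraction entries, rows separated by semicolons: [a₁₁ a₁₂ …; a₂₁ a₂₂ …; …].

T = [12 0 0; 0 9/2 0; 0 0 1]

T1 = [-2 0 0; 0 2 0; 0 0 1]
T2·T1 = [-2 0 0; 4 2 0; 0 0 1]
T3·…·T1 = [-2 0 0; 0 2 0; 0 0 1]
T4·…·T1 = [-2 0 0; 0 3 0; 0 0 1]
T5·…·T1 = [4 0 0; 0 3/2 0; 0 0 1]
T6·…·T1 = [12 0 0; 0 9/2 0; 0 0 1]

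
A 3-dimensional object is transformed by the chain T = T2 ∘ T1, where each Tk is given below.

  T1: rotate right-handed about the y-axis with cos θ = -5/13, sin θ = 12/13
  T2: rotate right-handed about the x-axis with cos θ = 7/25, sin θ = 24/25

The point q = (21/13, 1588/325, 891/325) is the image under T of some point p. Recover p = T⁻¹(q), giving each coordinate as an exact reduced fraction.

p = (3, 4, 3)

T1 = [-5/13 0 12/13 0; 0 1 0 0; -12/13 0 -5/13 0; 0 0 0 1]
T2·T1 = [-5/13 0 12/13 0; 288/325 7/25 24/65 0; -84/325 24/25 -7/65 0; 0 0 0 1]
det M = 1; M⁻¹ = [-5/13 288/325 -84/325 0; 0 7/25 24/25 0; 12/13 24/65 -7/65 0; 0 0 0 1]
M⁻¹ · (21/13, 1588/325, 891/325)ᵀ = (3, 4, 3)ᵀ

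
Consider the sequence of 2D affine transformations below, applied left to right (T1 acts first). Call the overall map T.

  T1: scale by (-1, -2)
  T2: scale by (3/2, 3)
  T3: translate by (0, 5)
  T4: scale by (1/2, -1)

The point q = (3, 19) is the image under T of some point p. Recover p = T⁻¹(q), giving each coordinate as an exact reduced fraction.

T1 = [-1 0 0; 0 -2 0; 0 0 1]
T2·T1 = [-3/2 0 0; 0 -6 0; 0 0 1]
T3·…·T1 = [-3/2 0 0; 0 -6 5; 0 0 1]
T4·…·T1 = [-3/4 0 0; 0 6 -5; 0 0 1]
det M = -9/2; M⁻¹ = [-4/3 0 0; 0 1/6 5/6; 0 0 1]
M⁻¹ · (3, 19)ᵀ = (-4, 4)ᵀ

p = (-4, 4)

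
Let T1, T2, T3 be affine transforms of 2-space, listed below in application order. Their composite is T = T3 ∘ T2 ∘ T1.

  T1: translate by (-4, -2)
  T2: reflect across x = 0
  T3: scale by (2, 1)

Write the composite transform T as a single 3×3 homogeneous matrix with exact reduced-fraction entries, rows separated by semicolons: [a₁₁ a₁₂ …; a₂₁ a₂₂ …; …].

T1 = [1 0 -4; 0 1 -2; 0 0 1]
T2·T1 = [-1 0 4; 0 1 -2; 0 0 1]
T3·…·T1 = [-2 0 8; 0 1 -2; 0 0 1]

T = [-2 0 8; 0 1 -2; 0 0 1]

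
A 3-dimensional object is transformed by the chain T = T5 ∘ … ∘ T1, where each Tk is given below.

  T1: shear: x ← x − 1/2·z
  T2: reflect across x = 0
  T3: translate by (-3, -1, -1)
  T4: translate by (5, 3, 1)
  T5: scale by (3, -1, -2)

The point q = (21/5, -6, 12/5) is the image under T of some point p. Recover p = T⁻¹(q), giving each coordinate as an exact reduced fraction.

p = (0, 4, -6/5)

T1 = [1 0 -1/2 0; 0 1 0 0; 0 0 1 0; 0 0 0 1]
T2·T1 = [-1 0 1/2 0; 0 1 0 0; 0 0 1 0; 0 0 0 1]
T3·…·T1 = [-1 0 1/2 -3; 0 1 0 -1; 0 0 1 -1; 0 0 0 1]
T4·…·T1 = [-1 0 1/2 2; 0 1 0 2; 0 0 1 0; 0 0 0 1]
T5·…·T1 = [-3 0 3/2 6; 0 -1 0 -2; 0 0 -2 0; 0 0 0 1]
det M = -6; M⁻¹ = [-1/3 0 -1/4 2; 0 -1 0 -2; 0 0 -1/2 0; 0 0 0 1]
M⁻¹ · (21/5, -6, 12/5)ᵀ = (0, 4, -6/5)ᵀ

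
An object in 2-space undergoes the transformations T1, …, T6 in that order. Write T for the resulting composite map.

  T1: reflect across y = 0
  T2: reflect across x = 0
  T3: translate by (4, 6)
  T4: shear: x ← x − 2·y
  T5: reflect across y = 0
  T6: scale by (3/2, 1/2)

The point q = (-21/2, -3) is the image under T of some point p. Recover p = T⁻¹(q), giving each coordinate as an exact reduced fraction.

p = (-1, 0)

T1 = [1 0 0; 0 -1 0; 0 0 1]
T2·T1 = [-1 0 0; 0 -1 0; 0 0 1]
T3·…·T1 = [-1 0 4; 0 -1 6; 0 0 1]
T4·…·T1 = [-1 2 -8; 0 -1 6; 0 0 1]
T5·…·T1 = [-1 2 -8; 0 1 -6; 0 0 1]
T6·…·T1 = [-3/2 3 -12; 0 1/2 -3; 0 0 1]
det M = -3/4; M⁻¹ = [-2/3 4 4; 0 2 6; 0 0 1]
M⁻¹ · (-21/2, -3)ᵀ = (-1, 0)ᵀ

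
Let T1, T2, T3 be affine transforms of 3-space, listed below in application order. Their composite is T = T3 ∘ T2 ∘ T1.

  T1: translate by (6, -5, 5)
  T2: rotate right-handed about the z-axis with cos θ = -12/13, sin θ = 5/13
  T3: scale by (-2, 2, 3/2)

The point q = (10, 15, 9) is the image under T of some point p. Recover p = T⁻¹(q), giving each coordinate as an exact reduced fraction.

T1 = [1 0 0 6; 0 1 0 -5; 0 0 1 5; 0 0 0 1]
T2·T1 = [-12/13 -5/13 0 -47/13; 5/13 -12/13 0 90/13; 0 0 1 5; 0 0 0 1]
T3·…·T1 = [24/13 10/13 0 94/13; 10/13 -24/13 0 180/13; 0 0 3/2 15/2; 0 0 0 1]
det M = -6; M⁻¹ = [6/13 5/26 0 -6; 5/26 -6/13 0 5; 0 0 2/3 -5; 0 0 0 1]
M⁻¹ · (10, 15, 9)ᵀ = (3/2, 0, 1)ᵀ

p = (3/2, 0, 1)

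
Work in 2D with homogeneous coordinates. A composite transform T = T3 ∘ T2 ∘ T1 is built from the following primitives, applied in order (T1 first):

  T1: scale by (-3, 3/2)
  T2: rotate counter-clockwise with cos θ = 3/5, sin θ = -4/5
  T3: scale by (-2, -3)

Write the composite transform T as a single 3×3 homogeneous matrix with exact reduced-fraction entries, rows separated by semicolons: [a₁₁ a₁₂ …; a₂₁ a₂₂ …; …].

T = [18/5 -12/5 0; -36/5 -27/10 0; 0 0 1]

T1 = [-3 0 0; 0 3/2 0; 0 0 1]
T2·T1 = [-9/5 6/5 0; 12/5 9/10 0; 0 0 1]
T3·…·T1 = [18/5 -12/5 0; -36/5 -27/10 0; 0 0 1]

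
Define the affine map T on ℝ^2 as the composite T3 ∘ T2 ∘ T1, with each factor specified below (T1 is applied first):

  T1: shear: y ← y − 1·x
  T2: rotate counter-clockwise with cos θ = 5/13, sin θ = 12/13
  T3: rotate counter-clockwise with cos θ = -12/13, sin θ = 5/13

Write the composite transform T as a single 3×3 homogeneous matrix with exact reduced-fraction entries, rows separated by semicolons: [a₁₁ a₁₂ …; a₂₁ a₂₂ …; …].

T1 = [1 0 0; -1 1 0; 0 0 1]
T2·T1 = [17/13 -12/13 0; 7/13 5/13 0; 0 0 1]
T3·…·T1 = [-239/169 119/169 0; 1/169 -120/169 0; 0 0 1]

T = [-239/169 119/169 0; 1/169 -120/169 0; 0 0 1]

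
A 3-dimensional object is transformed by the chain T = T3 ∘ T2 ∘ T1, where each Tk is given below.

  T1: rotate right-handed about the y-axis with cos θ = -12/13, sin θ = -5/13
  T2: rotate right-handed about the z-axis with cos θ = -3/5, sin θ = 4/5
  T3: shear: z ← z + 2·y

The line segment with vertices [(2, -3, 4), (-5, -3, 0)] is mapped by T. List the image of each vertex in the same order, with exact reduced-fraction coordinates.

T1 rotate right-handed about the y-axis with cos θ = -12/13, sin θ = -5/13: (2, -3, 4) → (-44/13, -3, -38/13); (-5, -3, 0) → (60/13, -3, -25/13)
T2 rotate right-handed about the z-axis with cos θ = -3/5, sin θ = 4/5: (-44/13, -3, -38/13) → (288/65, -59/65, -38/13); (60/13, -3, -25/13) → (-24/65, 357/65, -25/13)
T3 shear: z ← z + 2·y: (288/65, -59/65, -38/13) → (288/65, -59/65, -308/65); (-24/65, 357/65, -25/13) → (-24/65, 357/65, 589/65)

image vertices: (288/65, -59/65, -308/65), (-24/65, 357/65, 589/65)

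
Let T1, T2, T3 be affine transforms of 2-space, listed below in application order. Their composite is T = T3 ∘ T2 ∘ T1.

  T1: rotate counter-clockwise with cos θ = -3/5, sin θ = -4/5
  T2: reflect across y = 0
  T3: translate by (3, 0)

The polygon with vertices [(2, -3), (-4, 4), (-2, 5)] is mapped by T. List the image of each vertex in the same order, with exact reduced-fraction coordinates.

T1 rotate counter-clockwise with cos θ = -3/5, sin θ = -4/5: (2, -3) → (-18/5, 1/5); (-4, 4) → (28/5, 4/5); (-2, 5) → (26/5, -7/5)
T2 reflect across y = 0: (-18/5, 1/5) → (-18/5, -1/5); (28/5, 4/5) → (28/5, -4/5); (26/5, -7/5) → (26/5, 7/5)
T3 translate by (3, 0): (-18/5, -1/5) → (-3/5, -1/5); (28/5, -4/5) → (43/5, -4/5); (26/5, 7/5) → (41/5, 7/5)

image vertices: (-3/5, -1/5), (43/5, -4/5), (41/5, 7/5)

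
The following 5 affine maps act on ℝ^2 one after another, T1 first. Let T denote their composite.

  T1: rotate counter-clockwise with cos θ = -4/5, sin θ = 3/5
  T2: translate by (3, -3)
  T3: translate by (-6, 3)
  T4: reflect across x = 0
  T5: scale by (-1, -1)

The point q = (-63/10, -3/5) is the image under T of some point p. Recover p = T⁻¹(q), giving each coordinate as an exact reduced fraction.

p = (3, 3/2)

T1 = [-4/5 -3/5 0; 3/5 -4/5 0; 0 0 1]
T2·T1 = [-4/5 -3/5 3; 3/5 -4/5 -3; 0 0 1]
T3·…·T1 = [-4/5 -3/5 -3; 3/5 -4/5 0; 0 0 1]
T4·…·T1 = [4/5 3/5 3; 3/5 -4/5 0; 0 0 1]
T5·…·T1 = [-4/5 -3/5 -3; -3/5 4/5 0; 0 0 1]
det M = -1; M⁻¹ = [-4/5 -3/5 -12/5; -3/5 4/5 -9/5; 0 0 1]
M⁻¹ · (-63/10, -3/5)ᵀ = (3, 3/2)ᵀ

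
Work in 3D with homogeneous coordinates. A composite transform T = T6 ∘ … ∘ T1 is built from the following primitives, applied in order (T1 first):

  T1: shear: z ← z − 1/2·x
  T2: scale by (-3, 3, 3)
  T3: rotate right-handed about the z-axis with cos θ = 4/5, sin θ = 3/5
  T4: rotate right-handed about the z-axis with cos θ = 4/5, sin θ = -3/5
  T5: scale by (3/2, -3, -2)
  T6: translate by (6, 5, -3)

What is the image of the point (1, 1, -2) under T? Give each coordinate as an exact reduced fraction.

T(p) = (3/2, -4, 12)

T1 shear: z ← z − 1/2·x: (1, 1, -2) → (1, 1, -5/2)
T2 scale by (-3, 3, 3): (1, 1, -5/2) → (-3, 3, -15/2)
T3 rotate right-handed about the z-axis with cos θ = 4/5, sin θ = 3/5: (-3, 3, -15/2) → (-21/5, 3/5, -15/2)
T4 rotate right-handed about the z-axis with cos θ = 4/5, sin θ = -3/5: (-21/5, 3/5, -15/2) → (-3, 3, -15/2)
T5 scale by (3/2, -3, -2): (-3, 3, -15/2) → (-9/2, -9, 15)
T6 translate by (6, 5, -3): (-9/2, -9, 15) → (3/2, -4, 12)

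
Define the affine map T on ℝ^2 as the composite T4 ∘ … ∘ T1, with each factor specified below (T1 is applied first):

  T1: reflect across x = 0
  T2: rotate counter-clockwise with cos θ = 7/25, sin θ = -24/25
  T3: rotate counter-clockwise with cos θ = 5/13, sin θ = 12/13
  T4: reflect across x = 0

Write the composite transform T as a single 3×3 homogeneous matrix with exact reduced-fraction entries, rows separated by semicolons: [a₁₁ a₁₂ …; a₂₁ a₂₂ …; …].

T = [323/325 -36/325 0; 36/325 323/325 0; 0 0 1]

T1 = [-1 0 0; 0 1 0; 0 0 1]
T2·T1 = [-7/25 24/25 0; 24/25 7/25 0; 0 0 1]
T3·…·T1 = [-323/325 36/325 0; 36/325 323/325 0; 0 0 1]
T4·…·T1 = [323/325 -36/325 0; 36/325 323/325 0; 0 0 1]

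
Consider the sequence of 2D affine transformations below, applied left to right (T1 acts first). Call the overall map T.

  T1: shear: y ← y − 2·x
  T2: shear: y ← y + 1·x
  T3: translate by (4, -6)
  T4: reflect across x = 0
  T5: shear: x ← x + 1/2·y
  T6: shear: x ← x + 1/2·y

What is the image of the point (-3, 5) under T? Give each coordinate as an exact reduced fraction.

T(p) = (1, 2)

T1 shear: y ← y − 2·x: (-3, 5) → (-3, 11)
T2 shear: y ← y + 1·x: (-3, 11) → (-3, 8)
T3 translate by (4, -6): (-3, 8) → (1, 2)
T4 reflect across x = 0: (1, 2) → (-1, 2)
T5 shear: x ← x + 1/2·y: (-1, 2) → (0, 2)
T6 shear: x ← x + 1/2·y: (0, 2) → (1, 2)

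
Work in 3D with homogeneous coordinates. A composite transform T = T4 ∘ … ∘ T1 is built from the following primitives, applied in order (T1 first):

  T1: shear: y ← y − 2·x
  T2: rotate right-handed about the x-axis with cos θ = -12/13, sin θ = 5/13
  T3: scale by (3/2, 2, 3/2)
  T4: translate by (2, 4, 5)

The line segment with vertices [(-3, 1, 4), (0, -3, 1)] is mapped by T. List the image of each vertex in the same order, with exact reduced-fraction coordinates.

image vertices: (-5/2, -12, 7/2), (2, 114/13, 49/26)

T1 shear: y ← y − 2·x: (-3, 1, 4) → (-3, 7, 4); (0, -3, 1) → (0, -3, 1)
T2 rotate right-handed about the x-axis with cos θ = -12/13, sin θ = 5/13: (-3, 7, 4) → (-3, -8, -1); (0, -3, 1) → (0, 31/13, -27/13)
T3 scale by (3/2, 2, 3/2): (-3, -8, -1) → (-9/2, -16, -3/2); (0, 31/13, -27/13) → (0, 62/13, -81/26)
T4 translate by (2, 4, 5): (-9/2, -16, -3/2) → (-5/2, -12, 7/2); (0, 62/13, -81/26) → (2, 114/13, 49/26)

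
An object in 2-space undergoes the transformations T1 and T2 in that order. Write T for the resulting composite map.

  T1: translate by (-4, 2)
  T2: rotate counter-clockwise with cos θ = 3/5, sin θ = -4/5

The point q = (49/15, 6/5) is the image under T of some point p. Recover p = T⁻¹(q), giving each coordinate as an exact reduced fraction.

p = (5, 4/3)

T1 = [1 0 -4; 0 1 2; 0 0 1]
T2·T1 = [3/5 4/5 -4/5; -4/5 3/5 22/5; 0 0 1]
det M = 1; M⁻¹ = [3/5 -4/5 4; 4/5 3/5 -2; 0 0 1]
M⁻¹ · (49/15, 6/5)ᵀ = (5, 4/3)ᵀ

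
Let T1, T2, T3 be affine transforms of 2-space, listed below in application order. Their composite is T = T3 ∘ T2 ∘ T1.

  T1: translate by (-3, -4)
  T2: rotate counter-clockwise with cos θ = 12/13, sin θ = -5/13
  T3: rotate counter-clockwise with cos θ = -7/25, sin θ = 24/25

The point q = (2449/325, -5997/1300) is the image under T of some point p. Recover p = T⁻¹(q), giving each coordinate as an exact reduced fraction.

T1 = [1 0 -3; 0 1 -4; 0 0 1]
T2·T1 = [12/13 5/13 -56/13; -5/13 12/13 -33/13; 0 0 1]
T3·…·T1 = [36/325 -323/325 1184/325; 323/325 36/325 -1113/325; 0 0 1]
det M = 1; M⁻¹ = [36/325 323/325 3; -323/325 36/325 4; 0 0 1]
M⁻¹ · (2449/325, -5997/1300)ᵀ = (-3/4, -4)ᵀ

p = (-3/4, -4)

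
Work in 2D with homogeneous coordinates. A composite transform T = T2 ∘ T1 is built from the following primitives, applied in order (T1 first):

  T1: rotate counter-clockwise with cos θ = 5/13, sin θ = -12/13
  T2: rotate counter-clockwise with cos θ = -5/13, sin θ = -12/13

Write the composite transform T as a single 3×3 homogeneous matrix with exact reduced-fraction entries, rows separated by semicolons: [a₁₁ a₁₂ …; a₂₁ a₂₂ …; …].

T = [-1 0 0; 0 -1 0; 0 0 1]

T1 = [5/13 12/13 0; -12/13 5/13 0; 0 0 1]
T2·T1 = [-1 0 0; 0 -1 0; 0 0 1]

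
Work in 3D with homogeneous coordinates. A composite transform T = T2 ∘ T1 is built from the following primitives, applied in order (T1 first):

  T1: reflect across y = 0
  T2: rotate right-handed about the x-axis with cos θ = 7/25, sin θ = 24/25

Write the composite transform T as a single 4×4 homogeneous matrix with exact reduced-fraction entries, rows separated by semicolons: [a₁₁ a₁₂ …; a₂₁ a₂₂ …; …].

T = [1 0 0 0; 0 -7/25 -24/25 0; 0 -24/25 7/25 0; 0 0 0 1]

T1 = [1 0 0 0; 0 -1 0 0; 0 0 1 0; 0 0 0 1]
T2·T1 = [1 0 0 0; 0 -7/25 -24/25 0; 0 -24/25 7/25 0; 0 0 0 1]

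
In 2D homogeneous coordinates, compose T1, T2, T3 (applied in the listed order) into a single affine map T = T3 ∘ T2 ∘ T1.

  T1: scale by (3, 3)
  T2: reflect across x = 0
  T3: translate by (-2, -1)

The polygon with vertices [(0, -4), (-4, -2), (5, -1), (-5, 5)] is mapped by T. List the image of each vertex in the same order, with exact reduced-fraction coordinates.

image vertices: (-2, -13), (10, -7), (-17, -4), (13, 14)

T1 scale by (3, 3): (0, -4) → (0, -12); (-4, -2) → (-12, -6); (5, -1) → (15, -3); (-5, 5) → (-15, 15)
T2 reflect across x = 0: (0, -12) → (0, -12); (-12, -6) → (12, -6); (15, -3) → (-15, -3); (-15, 15) → (15, 15)
T3 translate by (-2, -1): (0, -12) → (-2, -13); (12, -6) → (10, -7); (-15, -3) → (-17, -4); (15, 15) → (13, 14)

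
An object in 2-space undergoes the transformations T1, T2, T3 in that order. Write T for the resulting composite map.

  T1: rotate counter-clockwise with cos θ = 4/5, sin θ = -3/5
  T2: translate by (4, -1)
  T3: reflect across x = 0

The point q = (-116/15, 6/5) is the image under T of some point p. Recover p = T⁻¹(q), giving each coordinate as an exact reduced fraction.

T1 = [4/5 3/5 0; -3/5 4/5 0; 0 0 1]
T2·T1 = [4/5 3/5 4; -3/5 4/5 -1; 0 0 1]
T3·…·T1 = [-4/5 -3/5 -4; -3/5 4/5 -1; 0 0 1]
det M = -1; M⁻¹ = [-4/5 -3/5 -19/5; -3/5 4/5 -8/5; 0 0 1]
M⁻¹ · (-116/15, 6/5)ᵀ = (5/3, 4)ᵀ

p = (5/3, 4)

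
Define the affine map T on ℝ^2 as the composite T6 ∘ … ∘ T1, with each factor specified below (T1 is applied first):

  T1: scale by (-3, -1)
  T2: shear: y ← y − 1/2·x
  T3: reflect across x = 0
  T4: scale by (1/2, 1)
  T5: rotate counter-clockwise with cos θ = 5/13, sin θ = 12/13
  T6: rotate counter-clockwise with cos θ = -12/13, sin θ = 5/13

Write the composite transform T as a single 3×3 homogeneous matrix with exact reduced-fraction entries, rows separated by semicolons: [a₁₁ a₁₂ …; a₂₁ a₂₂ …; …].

T = [-3/338 -119/169 0; -717/338 120/169 0; 0 0 1]

T1 = [-3 0 0; 0 -1 0; 0 0 1]
T2·T1 = [-3 0 0; 3/2 -1 0; 0 0 1]
T3·…·T1 = [3 0 0; 3/2 -1 0; 0 0 1]
T4·…·T1 = [3/2 0 0; 3/2 -1 0; 0 0 1]
T5·…·T1 = [-21/26 12/13 0; 51/26 -5/13 0; 0 0 1]
T6·…·T1 = [-3/338 -119/169 0; -717/338 120/169 0; 0 0 1]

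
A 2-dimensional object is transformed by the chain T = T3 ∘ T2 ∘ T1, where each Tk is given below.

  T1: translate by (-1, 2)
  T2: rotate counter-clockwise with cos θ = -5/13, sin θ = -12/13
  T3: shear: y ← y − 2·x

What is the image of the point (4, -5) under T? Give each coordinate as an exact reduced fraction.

T(p) = (-51/13, 81/13)

T1 translate by (-1, 2): (4, -5) → (3, -3)
T2 rotate counter-clockwise with cos θ = -5/13, sin θ = -12/13: (3, -3) → (-51/13, -21/13)
T3 shear: y ← y − 2·x: (-51/13, -21/13) → (-51/13, 81/13)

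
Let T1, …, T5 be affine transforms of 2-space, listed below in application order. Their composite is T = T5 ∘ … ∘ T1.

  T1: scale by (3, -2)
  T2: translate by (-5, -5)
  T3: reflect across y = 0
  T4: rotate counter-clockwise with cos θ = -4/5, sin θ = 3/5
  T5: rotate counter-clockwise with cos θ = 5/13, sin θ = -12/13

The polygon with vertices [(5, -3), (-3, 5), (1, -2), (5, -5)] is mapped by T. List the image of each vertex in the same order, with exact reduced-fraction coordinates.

T1 scale by (3, -2): (5, -3) → (15, 6); (-3, 5) → (-9, -10); (1, -2) → (3, 4); (5, -5) → (15, 10)
T2 translate by (-5, -5): (15, 6) → (10, 1); (-9, -10) → (-14, -15); (3, 4) → (-2, -1); (15, 10) → (10, 5)
T3 reflect across y = 0: (10, 1) → (10, -1); (-14, -15) → (-14, 15); (-2, -1) → (-2, 1); (10, 5) → (10, -5)
T4 rotate counter-clockwise with cos θ = -4/5, sin θ = 3/5: (10, -1) → (-37/5, 34/5); (-14, 15) → (11/5, -102/5); (-2, 1) → (1, -2); (10, -5) → (-5, 10)
T5 rotate counter-clockwise with cos θ = 5/13, sin θ = -12/13: (-37/5, 34/5) → (223/65, 614/65); (11/5, -102/5) → (-1169/65, -642/65); (1, -2) → (-19/13, -22/13); (-5, 10) → (95/13, 110/13)

image vertices: (223/65, 614/65), (-1169/65, -642/65), (-19/13, -22/13), (95/13, 110/13)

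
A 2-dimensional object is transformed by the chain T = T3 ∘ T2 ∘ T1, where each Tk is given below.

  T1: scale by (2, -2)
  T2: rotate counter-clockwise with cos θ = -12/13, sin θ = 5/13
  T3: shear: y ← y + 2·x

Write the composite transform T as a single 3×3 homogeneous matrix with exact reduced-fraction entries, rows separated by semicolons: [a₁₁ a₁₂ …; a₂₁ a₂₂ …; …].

T1 = [2 0 0; 0 -2 0; 0 0 1]
T2·T1 = [-24/13 10/13 0; 10/13 24/13 0; 0 0 1]
T3·…·T1 = [-24/13 10/13 0; -38/13 44/13 0; 0 0 1]

T = [-24/13 10/13 0; -38/13 44/13 0; 0 0 1]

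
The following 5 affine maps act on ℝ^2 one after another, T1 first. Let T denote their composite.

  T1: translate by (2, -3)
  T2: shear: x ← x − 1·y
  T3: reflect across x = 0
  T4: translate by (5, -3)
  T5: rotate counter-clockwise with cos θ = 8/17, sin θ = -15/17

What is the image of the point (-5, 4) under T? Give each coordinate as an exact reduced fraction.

T(p) = (42/17, -151/17)

T1 translate by (2, -3): (-5, 4) → (-3, 1)
T2 shear: x ← x − 1·y: (-3, 1) → (-4, 1)
T3 reflect across x = 0: (-4, 1) → (4, 1)
T4 translate by (5, -3): (4, 1) → (9, -2)
T5 rotate counter-clockwise with cos θ = 8/17, sin θ = -15/17: (9, -2) → (42/17, -151/17)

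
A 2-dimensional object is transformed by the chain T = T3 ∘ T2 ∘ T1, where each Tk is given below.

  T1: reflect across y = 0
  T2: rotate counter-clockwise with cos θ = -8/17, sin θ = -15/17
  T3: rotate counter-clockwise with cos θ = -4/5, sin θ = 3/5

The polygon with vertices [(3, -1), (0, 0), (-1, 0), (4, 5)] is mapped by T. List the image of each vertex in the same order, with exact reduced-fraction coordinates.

T1 reflect across y = 0: (3, -1) → (3, 1); (0, 0) → (0, 0); (-1, 0) → (-1, 0); (4, 5) → (4, -5)
T2 rotate counter-clockwise with cos θ = -8/17, sin θ = -15/17: (3, 1) → (-9/17, -53/17); (0, 0) → (0, 0); (-1, 0) → (8/17, 15/17); (4, -5) → (-107/17, -20/17)
T3 rotate counter-clockwise with cos θ = -4/5, sin θ = 3/5: (-9/17, -53/17) → (39/17, 37/17); (0, 0) → (0, 0); (8/17, 15/17) → (-77/85, -36/85); (-107/17, -20/17) → (488/85, -241/85)

image vertices: (39/17, 37/17), (0, 0), (-77/85, -36/85), (488/85, -241/85)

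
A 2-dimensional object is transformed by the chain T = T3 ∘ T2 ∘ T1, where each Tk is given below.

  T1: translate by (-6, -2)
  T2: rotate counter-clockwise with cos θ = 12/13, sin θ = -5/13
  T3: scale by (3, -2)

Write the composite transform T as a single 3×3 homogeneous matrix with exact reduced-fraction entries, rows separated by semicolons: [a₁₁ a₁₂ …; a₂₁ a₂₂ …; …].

T = [36/13 15/13 -246/13; 10/13 -24/13 -12/13; 0 0 1]

T1 = [1 0 -6; 0 1 -2; 0 0 1]
T2·T1 = [12/13 5/13 -82/13; -5/13 12/13 6/13; 0 0 1]
T3·…·T1 = [36/13 15/13 -246/13; 10/13 -24/13 -12/13; 0 0 1]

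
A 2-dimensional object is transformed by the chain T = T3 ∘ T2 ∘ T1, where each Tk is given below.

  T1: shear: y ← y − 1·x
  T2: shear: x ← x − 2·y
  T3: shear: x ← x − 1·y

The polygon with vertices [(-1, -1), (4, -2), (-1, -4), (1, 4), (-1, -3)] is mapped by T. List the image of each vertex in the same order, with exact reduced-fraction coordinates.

image vertices: (-1, 0), (22, -6), (8, -3), (-8, 3), (5, -2)

T1 shear: y ← y − 1·x: (-1, -1) → (-1, 0); (4, -2) → (4, -6); (-1, -4) → (-1, -3); (1, 4) → (1, 3); (-1, -3) → (-1, -2)
T2 shear: x ← x − 2·y: (-1, 0) → (-1, 0); (4, -6) → (16, -6); (-1, -3) → (5, -3); (1, 3) → (-5, 3); (-1, -2) → (3, -2)
T3 shear: x ← x − 1·y: (-1, 0) → (-1, 0); (16, -6) → (22, -6); (5, -3) → (8, -3); (-5, 3) → (-8, 3); (3, -2) → (5, -2)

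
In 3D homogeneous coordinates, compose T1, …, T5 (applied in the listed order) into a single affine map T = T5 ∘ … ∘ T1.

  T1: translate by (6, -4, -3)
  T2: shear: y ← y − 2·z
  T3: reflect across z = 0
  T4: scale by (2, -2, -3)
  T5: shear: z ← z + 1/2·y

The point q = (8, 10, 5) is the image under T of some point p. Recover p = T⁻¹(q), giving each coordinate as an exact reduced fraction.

p = (-2, -1, 3)

T1 = [1 0 0 6; 0 1 0 -4; 0 0 1 -3; 0 0 0 1]
T2·T1 = [1 0 0 6; 0 1 -2 2; 0 0 1 -3; 0 0 0 1]
T3·…·T1 = [1 0 0 6; 0 1 -2 2; 0 0 -1 3; 0 0 0 1]
T4·…·T1 = [2 0 0 12; 0 -2 4 -4; 0 0 3 -9; 0 0 0 1]
T5·…·T1 = [2 0 0 12; 0 -2 4 -4; 0 -1 5 -11; 0 0 0 1]
det M = -12; M⁻¹ = [1/2 0 0 -6; 0 -5/6 2/3 4; 0 -1/6 1/3 3; 0 0 0 1]
M⁻¹ · (8, 10, 5)ᵀ = (-2, -1, 3)ᵀ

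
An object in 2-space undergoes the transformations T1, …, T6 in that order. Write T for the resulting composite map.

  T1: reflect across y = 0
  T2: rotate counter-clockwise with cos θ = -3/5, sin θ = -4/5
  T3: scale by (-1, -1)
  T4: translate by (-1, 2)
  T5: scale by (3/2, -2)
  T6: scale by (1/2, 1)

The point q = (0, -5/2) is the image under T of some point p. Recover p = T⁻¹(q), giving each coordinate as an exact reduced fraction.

T1 = [1 0 0; 0 -1 0; 0 0 1]
T2·T1 = [-3/5 -4/5 0; -4/5 3/5 0; 0 0 1]
T3·…·T1 = [3/5 4/5 0; 4/5 -3/5 0; 0 0 1]
T4·…·T1 = [3/5 4/5 -1; 4/5 -3/5 2; 0 0 1]
T5·…·T1 = [9/10 6/5 -3/2; -8/5 6/5 -4; 0 0 1]
T6·…·T1 = [9/20 3/5 -3/4; -8/5 6/5 -4; 0 0 1]
det M = 3/2; M⁻¹ = [4/5 -2/5 -1; 16/15 3/10 2; 0 0 1]
M⁻¹ · (0, -5/2)ᵀ = (0, 5/4)ᵀ

p = (0, 5/4)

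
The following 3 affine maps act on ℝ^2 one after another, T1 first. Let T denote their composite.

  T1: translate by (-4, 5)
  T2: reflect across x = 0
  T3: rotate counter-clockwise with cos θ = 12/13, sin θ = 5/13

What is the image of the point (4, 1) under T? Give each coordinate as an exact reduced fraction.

T1 translate by (-4, 5): (4, 1) → (0, 6)
T2 reflect across x = 0: (0, 6) → (0, 6)
T3 rotate counter-clockwise with cos θ = 12/13, sin θ = 5/13: (0, 6) → (-30/13, 72/13)

T(p) = (-30/13, 72/13)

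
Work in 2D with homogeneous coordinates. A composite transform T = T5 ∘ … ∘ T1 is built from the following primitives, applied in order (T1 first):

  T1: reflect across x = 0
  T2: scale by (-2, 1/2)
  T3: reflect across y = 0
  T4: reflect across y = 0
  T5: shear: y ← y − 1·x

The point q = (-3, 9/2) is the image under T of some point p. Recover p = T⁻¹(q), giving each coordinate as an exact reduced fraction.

p = (-3/2, 3)

T1 = [-1 0 0; 0 1 0; 0 0 1]
T2·T1 = [2 0 0; 0 1/2 0; 0 0 1]
T3·…·T1 = [2 0 0; 0 -1/2 0; 0 0 1]
T4·…·T1 = [2 0 0; 0 1/2 0; 0 0 1]
T5·…·T1 = [2 0 0; -2 1/2 0; 0 0 1]
det M = 1; M⁻¹ = [1/2 0 0; 2 2 0; 0 0 1]
M⁻¹ · (-3, 9/2)ᵀ = (-3/2, 3)ᵀ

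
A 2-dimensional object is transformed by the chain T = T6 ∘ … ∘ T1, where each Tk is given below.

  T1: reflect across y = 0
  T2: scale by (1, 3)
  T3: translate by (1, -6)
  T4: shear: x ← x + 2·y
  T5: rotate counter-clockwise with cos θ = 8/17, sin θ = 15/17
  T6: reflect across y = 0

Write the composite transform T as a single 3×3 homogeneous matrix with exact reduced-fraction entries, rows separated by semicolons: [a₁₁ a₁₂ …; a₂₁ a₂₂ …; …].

T = [8/17 -3/17 2/17; -15/17 114/17 213/17; 0 0 1]

T1 = [1 0 0; 0 -1 0; 0 0 1]
T2·T1 = [1 0 0; 0 -3 0; 0 0 1]
T3·…·T1 = [1 0 1; 0 -3 -6; 0 0 1]
T4·…·T1 = [1 -6 -11; 0 -3 -6; 0 0 1]
T5·…·T1 = [8/17 -3/17 2/17; 15/17 -114/17 -213/17; 0 0 1]
T6·…·T1 = [8/17 -3/17 2/17; -15/17 114/17 213/17; 0 0 1]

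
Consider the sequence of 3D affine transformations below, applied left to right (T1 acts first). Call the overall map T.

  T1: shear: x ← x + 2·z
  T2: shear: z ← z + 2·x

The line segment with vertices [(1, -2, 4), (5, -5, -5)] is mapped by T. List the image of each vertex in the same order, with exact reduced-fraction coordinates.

image vertices: (9, -2, 22), (-5, -5, -15)

T1 shear: x ← x + 2·z: (1, -2, 4) → (9, -2, 4); (5, -5, -5) → (-5, -5, -5)
T2 shear: z ← z + 2·x: (9, -2, 4) → (9, -2, 22); (-5, -5, -5) → (-5, -5, -15)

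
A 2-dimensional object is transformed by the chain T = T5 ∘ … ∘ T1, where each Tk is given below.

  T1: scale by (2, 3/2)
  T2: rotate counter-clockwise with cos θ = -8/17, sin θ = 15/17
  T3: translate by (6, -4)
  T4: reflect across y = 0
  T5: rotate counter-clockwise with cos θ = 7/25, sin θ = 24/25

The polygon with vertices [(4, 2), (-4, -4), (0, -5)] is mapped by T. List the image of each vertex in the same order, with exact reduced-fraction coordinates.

T1 scale by (2, 3/2): (4, 2) → (8, 3); (-4, -4) → (-8, -6); (0, -5) → (0, -15/2)
T2 rotate counter-clockwise with cos θ = -8/17, sin θ = 15/17: (8, 3) → (-109/17, 96/17); (-8, -6) → (154/17, -72/17); (0, -15/2) → (225/34, 60/17)
T3 translate by (6, -4): (-109/17, 96/17) → (-7/17, 28/17); (154/17, -72/17) → (256/17, -140/17); (225/34, 60/17) → (429/34, -8/17)
T4 reflect across y = 0: (-7/17, 28/17) → (-7/17, -28/17); (256/17, -140/17) → (256/17, 140/17); (429/34, -8/17) → (429/34, 8/17)
T5 rotate counter-clockwise with cos θ = 7/25, sin θ = 24/25: (-7/17, -28/17) → (623/425, -364/425); (256/17, 140/17) → (-1568/425, 7124/425); (429/34, 8/17) → (2619/850, 5204/425)

image vertices: (623/425, -364/425), (-1568/425, 7124/425), (2619/850, 5204/425)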